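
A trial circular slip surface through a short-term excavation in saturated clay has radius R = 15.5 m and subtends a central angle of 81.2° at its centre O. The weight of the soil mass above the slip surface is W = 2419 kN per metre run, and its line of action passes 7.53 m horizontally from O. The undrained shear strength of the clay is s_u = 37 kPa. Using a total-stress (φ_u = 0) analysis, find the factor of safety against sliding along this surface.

Taking moments about the centre O, the resisting moment is provided by the undrained shear strength acting along the arc:
Arc length L_a = R·θ = 15.5·(81.2°·π/180) = 15.5·1.4172 = 21.97 m
M_R = s_u·L_a·R = 37·21.97·15.5 = 12597.9 kN·m/m
M_D = W·d = 2419·7.53 = 18215.1 kN·m/m
FS = M_R / M_D = 12597.9 / 18215.1 = 0.692

FS = 0.69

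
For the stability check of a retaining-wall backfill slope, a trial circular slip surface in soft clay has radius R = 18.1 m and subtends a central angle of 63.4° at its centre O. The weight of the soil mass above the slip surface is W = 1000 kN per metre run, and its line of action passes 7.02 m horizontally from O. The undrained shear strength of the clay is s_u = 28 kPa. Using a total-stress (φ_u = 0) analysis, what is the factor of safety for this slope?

FS = 1.45

Taking moments about the centre O, the resisting moment is provided by the undrained shear strength acting along the arc:
Arc length L_a = R·θ = 18.1·(63.4°·π/180) = 18.1·1.1065 = 20.03 m
M_R = s_u·L_a·R = 28·20.03·18.1 = 10150.4 kN·m/m
M_D = W·d = 1000·7.02 = 7020.0 kN·m/m
FS = M_R / M_D = 10150.4 / 7020.0 = 1.446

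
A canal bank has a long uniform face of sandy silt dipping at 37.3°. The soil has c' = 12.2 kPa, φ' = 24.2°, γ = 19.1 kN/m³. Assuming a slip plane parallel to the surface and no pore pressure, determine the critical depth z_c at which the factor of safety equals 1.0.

z_c = 3.23 m

Setting FS = 1.00 in FS = [c' + γz cos²β tanφ'] / [γz sinβ cosβ] and solving for z:
z = c' / [γ cosβ (FS·sinβ − cosβ·tanφ')]
  = 12.2 / [19.1·cos37.3°·(1.00·sin37.3° − cos37.3°·tan24.2°)]
  = 12.2 / [19.1·0.7955·(1.00·0.6060 − 0.7955·0.4494)]
  = 12.2 / 3.7754 = 3.231 m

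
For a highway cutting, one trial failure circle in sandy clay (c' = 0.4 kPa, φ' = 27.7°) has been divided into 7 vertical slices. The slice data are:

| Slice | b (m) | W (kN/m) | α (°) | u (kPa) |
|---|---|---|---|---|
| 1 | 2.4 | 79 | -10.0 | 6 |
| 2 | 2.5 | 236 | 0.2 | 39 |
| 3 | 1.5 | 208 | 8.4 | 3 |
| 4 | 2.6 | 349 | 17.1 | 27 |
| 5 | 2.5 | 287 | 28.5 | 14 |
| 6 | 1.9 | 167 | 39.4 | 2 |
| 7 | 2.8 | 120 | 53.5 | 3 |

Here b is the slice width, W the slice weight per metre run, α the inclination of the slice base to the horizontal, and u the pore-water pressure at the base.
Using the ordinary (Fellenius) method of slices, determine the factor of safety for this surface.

Ordinary method of slices: FS = Σ[c'·Δl_i + (W_i cosα_i − u_i·Δl_i)·tanφ'] / Σ W_i sinα_i, with Δl_i = b_i / cosα_i.
Slice 1: Δl = 2.4/cos(-10.0°) = 2.437 m; N'_1 = 79·cos(-10.0°) − 6·2.437 = 63.2; c'Δl = 0.97; W sinα = -13.7
Slice 2: Δl = 2.5/cos0.2° = 2.500 m; N'_2 = 236·cos0.2° − 39·2.500 = 138.5; c'Δl = 1.00; W sinα = 0.8
Slice 3: Δl = 1.5/cos8.4° = 1.516 m; N'_3 = 208·cos8.4° − 3·1.516 = 201.2; c'Δl = 0.61; W sinα = 30.4
Slice 4: Δl = 2.6/cos17.1° = 2.720 m; N'_4 = 349·cos17.1° − 27·2.720 = 260.1; c'Δl = 1.09; W sinα = 102.6
Slice 5: Δl = 2.5/cos28.5° = 2.845 m; N'_5 = 287·cos28.5° − 14·2.845 = 212.4; c'Δl = 1.14; W sinα = 136.9
Slice 6: Δl = 1.9/cos39.4° = 2.459 m; N'_6 = 167·cos39.4° − 2·2.459 = 124.1; c'Δl = 0.98; W sinα = 106.0
Slice 7: Δl = 2.8/cos53.5° = 4.707 m; N'_7 = 120·cos53.5° − 3·4.707 = 57.3; c'Δl = 1.88; W sinα = 96.5
Σc'Δl = 7.7 kN/m; ΣN' = 1056.8 kN/m; ΣW sinα = 459.5 kN/m
Resisting = 7.7 + 1056.8·tan27.7° = 7.7 + 554.8 = 562.5 kN/m
FS = 562.5 / 459.5 = 1.224

FS = 1.22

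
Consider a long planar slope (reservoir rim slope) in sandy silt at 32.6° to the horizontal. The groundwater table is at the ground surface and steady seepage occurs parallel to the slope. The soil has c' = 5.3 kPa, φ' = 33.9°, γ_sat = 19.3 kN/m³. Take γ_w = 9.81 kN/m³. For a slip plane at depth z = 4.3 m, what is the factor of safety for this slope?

FS = 0.66

With seepage parallel to the slope and the water table at the surface, the effective normal stress on the slip plane uses the buoyant unit weight γ' = γ_sat − γ_w while the driving shear stress uses γ_sat:
FS = [c' + γ' z cos²β tanφ'] / [γ_sat z sinβ cosβ]
γ' = 19.3 − 9.81 = 9.49 kN/m³
Numerator = 5.3 + 9.49·4.3·cos²32.6°·tan33.9° = 5.3 + 9.49·4.3·0.7097·0.6720 = 24.762 kPa
Denominator = 19.3·4.3·sin32.6°·cos32.6° = 19.3·4.3·0.5388·0.8425 = 37.668 kPa
FS = 24.762 / 37.668 = 0.657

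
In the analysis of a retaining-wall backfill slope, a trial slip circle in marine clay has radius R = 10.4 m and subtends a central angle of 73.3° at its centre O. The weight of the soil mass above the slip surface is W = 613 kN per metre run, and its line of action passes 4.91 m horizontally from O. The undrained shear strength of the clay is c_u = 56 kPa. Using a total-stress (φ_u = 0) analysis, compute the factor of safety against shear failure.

FS = 2.57

Taking moments about the centre O, the resisting moment is provided by the undrained shear strength acting along the arc:
Arc length L_a = R·θ = 10.4·(73.3°·π/180) = 10.4·1.2793 = 13.30 m
M_R = c_u·L_a·R = 56·13.30·10.4 = 7748.8 kN·m/m
M_D = W·d = 613·4.91 = 3009.8 kN·m/m
FS = M_R / M_D = 7748.8 / 3009.8 = 2.575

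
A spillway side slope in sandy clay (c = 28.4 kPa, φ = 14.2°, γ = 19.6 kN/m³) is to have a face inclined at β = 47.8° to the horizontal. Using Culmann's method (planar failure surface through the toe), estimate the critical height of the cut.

H_c = 24.91 m

Culmann's analysis gives the critical failure plane at α_cr = (β + φ)/2 = (47.8 + 14.2)/2 = 31.0°, and the critical height
H_c = (4c/γ) · sinβ cosφ / [1 − cos(β − φ)]
    = (4·28.4/19.6) · sin47.8°·cos14.2° / [1 − cos(33.6°)]
    = 5.796 · 0.7408·0.9694 / [1 − 0.8329]
    = 5.796 · 0.7182 / 0.1671
    = 24.91 m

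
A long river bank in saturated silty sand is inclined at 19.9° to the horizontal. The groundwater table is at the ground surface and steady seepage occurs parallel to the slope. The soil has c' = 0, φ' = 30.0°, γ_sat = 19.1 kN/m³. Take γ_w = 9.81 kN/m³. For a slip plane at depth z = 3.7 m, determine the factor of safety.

With seepage parallel to the slope and the water table at the surface, the effective normal stress on the slip plane uses the buoyant unit weight γ' = γ_sat − γ_w while the driving shear stress uses γ_sat:
FS = [c' + γ' z cos²β tanφ'] / [γ_sat z sinβ cosβ]
(For c' = 0 this reduces to FS = (γ'/γ_sat)·tanφ'/tanβ.)
γ' = 19.1 − 9.81 = 9.29 kN/m³
Numerator = 0.0 + 9.29·3.7·cos²19.9°·tan30.0° = 0.0 + 9.29·3.7·0.8841·0.5774 = 17.546 kPa
Denominator = 19.1·3.7·sin19.9°·cos19.9° = 19.1·3.7·0.3404·0.9403 = 22.618 kPa
FS = 17.546 / 22.618 = 0.776

FS = 0.78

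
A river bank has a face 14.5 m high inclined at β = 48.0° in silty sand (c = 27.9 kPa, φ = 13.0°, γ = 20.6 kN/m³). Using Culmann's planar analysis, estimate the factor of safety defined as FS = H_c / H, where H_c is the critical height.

H_c = (4c/γ) · sinβ cosφ / [1 − cos(β − φ)]
    = (4·27.9/20.6) · sin48.0°·cos13.0° / [1 − cos35.0°]
    = 5.417 · 0.7241 / 0.1808 = 21.69 m
FS = H_c / H = 21.69 / 14.5 = 1.496

FS = 1.50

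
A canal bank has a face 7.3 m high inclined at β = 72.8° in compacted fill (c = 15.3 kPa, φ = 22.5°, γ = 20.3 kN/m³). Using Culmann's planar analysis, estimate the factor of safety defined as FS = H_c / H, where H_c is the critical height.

H_c = (4c/γ) · sinβ cosφ / [1 − cos(β − φ)]
    = (4·15.3/20.3) · sin72.8°·cos22.5° / [1 − cos50.3°]
    = 3.015 · 0.8826 / 0.3612 = 7.37 m
FS = H_c / H = 7.37 / 7.3 = 1.009

FS = 1.01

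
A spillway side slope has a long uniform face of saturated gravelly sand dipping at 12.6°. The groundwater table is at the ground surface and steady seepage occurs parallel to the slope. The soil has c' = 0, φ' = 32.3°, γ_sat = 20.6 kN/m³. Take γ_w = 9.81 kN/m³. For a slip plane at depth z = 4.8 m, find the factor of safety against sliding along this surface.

FS = 1.48

With seepage parallel to the slope and the water table at the surface, the effective normal stress on the slip plane uses the buoyant unit weight γ' = γ_sat − γ_w while the driving shear stress uses γ_sat:
FS = [c' + γ' z cos²β tanφ'] / [γ_sat z sinβ cosβ]
(For c' = 0 this reduces to FS = (γ'/γ_sat)·tanφ'/tanβ.)
γ' = 20.6 − 9.81 = 10.79 kN/m³
Numerator = 0.0 + 10.79·4.8·cos²12.6°·tan32.3° = 0.0 + 10.79·4.8·0.9524·0.6322 = 31.183 kPa
Denominator = 20.6·4.8·sin12.6°·cos12.6° = 20.6·4.8·0.2181·0.9759 = 21.051 kPa
FS = 31.183 / 21.051 = 1.481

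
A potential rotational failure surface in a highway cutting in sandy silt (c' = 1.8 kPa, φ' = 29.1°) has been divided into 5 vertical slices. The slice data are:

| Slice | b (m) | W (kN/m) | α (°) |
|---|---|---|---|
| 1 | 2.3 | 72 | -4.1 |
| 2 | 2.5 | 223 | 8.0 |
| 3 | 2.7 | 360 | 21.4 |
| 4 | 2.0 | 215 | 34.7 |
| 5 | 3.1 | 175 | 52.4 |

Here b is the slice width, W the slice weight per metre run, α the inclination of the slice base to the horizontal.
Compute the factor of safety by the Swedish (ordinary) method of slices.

FS = 1.28

Ordinary method of slices: FS = Σ[c'·Δl_i + (W_i cosα_i)·tanφ'] / Σ W_i sinα_i, with Δl_i = b_i / cosα_i.
Slice 1: Δl = 2.3/cos(-4.1°) = 2.306 m; N'_1 = 72·cos(-4.1°) = 71.8; c'Δl = 4.15; W sinα = -5.1
Slice 2: Δl = 2.5/cos8.0° = 2.525 m; N'_2 = 223·cos8.0° = 220.8; c'Δl = 4.54; W sinα = 31.0
Slice 3: Δl = 2.7/cos21.4° = 2.900 m; N'_3 = 360·cos21.4° = 335.2; c'Δl = 5.22; W sinα = 131.4
Slice 4: Δl = 2.0/cos34.7° = 2.433 m; N'_4 = 215·cos34.7° = 176.8; c'Δl = 4.38; W sinα = 122.4
Slice 5: Δl = 3.1/cos52.4° = 5.081 m; N'_5 = 175·cos52.4° = 106.8; c'Δl = 9.15; W sinα = 138.7
Σc'Δl = 27.4 kN/m; ΣN' = 911.4 kN/m; ΣW sinα = 418.3 kN/m
Resisting = 27.4 + 911.4·tan29.1° = 27.4 + 507.3 = 534.7 kN/m
FS = 534.7 / 418.3 = 1.278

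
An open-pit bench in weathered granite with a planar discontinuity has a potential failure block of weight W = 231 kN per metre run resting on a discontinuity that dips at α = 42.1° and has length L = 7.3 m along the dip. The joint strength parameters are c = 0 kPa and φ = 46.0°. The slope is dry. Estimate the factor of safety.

FS = 1.15

Resolving the block weight along and normal to the plane and applying the Mohr–Coulomb strength on the joint:
N' = W cosα = 231·cos42.1° = 171.4 kN/m
Driving force T = W sinα = 231·sin42.1° = 154.9 kN/m
Resisting force R = c·L + N'·tanφ = 0·7.3 + 171.4·tan46.0° = 0.0 + 177.5 = 177.5 kN/m
FS = R / T = 177.5 / 154.9 = 1.146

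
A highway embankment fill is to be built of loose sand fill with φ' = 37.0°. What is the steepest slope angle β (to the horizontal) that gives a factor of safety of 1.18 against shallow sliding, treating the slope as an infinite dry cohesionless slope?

For an infinite dry cohesionless slope FS = tanφ'/tanβ, so tanβ = tanφ' / FS.
tanβ = tan37.0° / 1.18 = 0.7536 / 1.18 = 0.6386
β = arctan(0.6386) = 32.56°

β = 32.6°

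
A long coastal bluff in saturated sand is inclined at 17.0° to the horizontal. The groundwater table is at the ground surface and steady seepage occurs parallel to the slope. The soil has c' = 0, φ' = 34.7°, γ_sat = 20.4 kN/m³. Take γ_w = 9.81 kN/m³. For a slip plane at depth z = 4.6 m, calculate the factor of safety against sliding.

FS = 1.18

With seepage parallel to the slope and the water table at the surface, the effective normal stress on the slip plane uses the buoyant unit weight γ' = γ_sat − γ_w while the driving shear stress uses γ_sat:
FS = [c' + γ' z cos²β tanφ'] / [γ_sat z sinβ cosβ]
(For c' = 0 this reduces to FS = (γ'/γ_sat)·tanφ'/tanβ.)
γ' = 20.4 − 9.81 = 10.59 kN/m³
Numerator = 0.0 + 10.59·4.6·cos²17.0°·tan34.7° = 0.0 + 10.59·4.6·0.9145·0.6924 = 30.848 kPa
Denominator = 20.4·4.6·sin17.0°·cos17.0° = 20.4·4.6·0.2924·0.9563 = 26.237 kPa
FS = 30.848 / 26.237 = 1.176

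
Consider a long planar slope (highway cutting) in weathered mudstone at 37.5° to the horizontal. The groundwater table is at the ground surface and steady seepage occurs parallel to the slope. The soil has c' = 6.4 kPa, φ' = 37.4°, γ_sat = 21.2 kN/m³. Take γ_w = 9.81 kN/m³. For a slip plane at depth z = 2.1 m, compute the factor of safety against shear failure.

With seepage parallel to the slope and the water table at the surface, the effective normal stress on the slip plane uses the buoyant unit weight γ' = γ_sat − γ_w while the driving shear stress uses γ_sat:
FS = [c' + γ' z cos²β tanφ'] / [γ_sat z sinβ cosβ]
γ' = 21.2 − 9.81 = 11.39 kN/m³
Numerator = 6.4 + 11.39·2.1·cos²37.5°·tan37.4° = 6.4 + 11.39·2.1·0.6294·0.7646 = 17.910 kPa
Denominator = 21.2·2.1·sin37.5°·cos37.5° = 21.2·2.1·0.6088·0.7934 = 21.502 kPa
FS = 17.910 / 21.502 = 0.833

FS = 0.83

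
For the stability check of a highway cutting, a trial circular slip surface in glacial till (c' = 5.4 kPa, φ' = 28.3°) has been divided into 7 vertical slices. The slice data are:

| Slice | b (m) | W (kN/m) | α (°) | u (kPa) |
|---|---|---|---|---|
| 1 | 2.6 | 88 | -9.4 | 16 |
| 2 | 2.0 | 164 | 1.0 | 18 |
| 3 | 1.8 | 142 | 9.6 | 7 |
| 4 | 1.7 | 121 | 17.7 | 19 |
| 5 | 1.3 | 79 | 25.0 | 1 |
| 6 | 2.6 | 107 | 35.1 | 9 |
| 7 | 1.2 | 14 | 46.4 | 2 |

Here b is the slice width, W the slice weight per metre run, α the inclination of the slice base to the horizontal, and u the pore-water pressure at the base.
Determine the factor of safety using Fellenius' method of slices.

Ordinary method of slices: FS = Σ[c'·Δl_i + (W_i cosα_i − u_i·Δl_i)·tanφ'] / Σ W_i sinα_i, with Δl_i = b_i / cosα_i.
Slice 1: Δl = 2.6/cos(-9.4°) = 2.635 m; N'_1 = 88·cos(-9.4°) − 16·2.635 = 44.7; c'Δl = 14.23; W sinα = -14.4
Slice 2: Δl = 2.0/cos1.0° = 2.000 m; N'_2 = 164·cos1.0° − 18·2.000 = 128.0; c'Δl = 10.80; W sinα = 2.9
Slice 3: Δl = 1.8/cos9.6° = 1.826 m; N'_3 = 142·cos9.6° − 7·1.826 = 127.2; c'Δl = 9.86; W sinα = 23.7
Slice 4: Δl = 1.7/cos17.7° = 1.784 m; N'_4 = 121·cos17.7° − 19·1.784 = 81.4; c'Δl = 9.64; W sinα = 36.8
Slice 5: Δl = 1.3/cos25.0° = 1.434 m; N'_5 = 79·cos25.0° − 1·1.434 = 70.2; c'Δl = 7.75; W sinα = 33.4
Slice 6: Δl = 2.6/cos35.1° = 3.178 m; N'_6 = 107·cos35.1° − 9·3.178 = 58.9; c'Δl = 17.16; W sinα = 61.5
Slice 7: Δl = 1.2/cos46.4° = 1.740 m; N'_7 = 14·cos46.4° − 2·1.740 = 6.2; c'Δl = 9.40; W sinα = 10.1
Σc'Δl = 78.8 kN/m; ΣN' = 516.5 kN/m; ΣW sinα = 154.0 kN/m
Resisting = 78.8 + 516.5·tan28.3° = 78.8 + 278.1 = 356.9 kN/m
FS = 356.9 / 154.0 = 2.318

FS = 2.32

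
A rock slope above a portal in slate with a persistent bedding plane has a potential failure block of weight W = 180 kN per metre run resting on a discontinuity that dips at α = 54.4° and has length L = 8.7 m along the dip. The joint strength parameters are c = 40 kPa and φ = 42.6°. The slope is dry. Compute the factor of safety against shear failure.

Resolving the block weight along and normal to the plane and applying the Mohr–Coulomb strength on the joint:
N' = W cosα = 180·cos54.4° = 104.8 kN/m
Driving force T = W sinα = 180·sin54.4° = 146.4 kN/m
Resisting force R = c·L + N'·tanφ = 40·8.7 + 104.8·tan42.6° = 348.0 + 96.4 = 444.4 kN/m
FS = R / T = 444.4 / 146.4 = 3.036

FS = 3.04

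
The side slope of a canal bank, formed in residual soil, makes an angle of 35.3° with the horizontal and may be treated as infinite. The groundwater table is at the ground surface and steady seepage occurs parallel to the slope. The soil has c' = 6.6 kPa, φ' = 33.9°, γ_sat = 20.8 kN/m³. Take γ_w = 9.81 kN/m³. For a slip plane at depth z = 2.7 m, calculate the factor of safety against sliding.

With seepage parallel to the slope and the water table at the surface, the effective normal stress on the slip plane uses the buoyant unit weight γ' = γ_sat − γ_w while the driving shear stress uses γ_sat:
FS = [c' + γ' z cos²β tanφ'] / [γ_sat z sinβ cosβ]
γ' = 20.8 − 9.81 = 10.99 kN/m³
Numerator = 6.6 + 10.99·2.7·cos²35.3°·tan33.9° = 6.6 + 10.99·2.7·0.6661·0.6720 = 19.881 kPa
Denominator = 20.8·2.7·sin35.3°·cos35.3° = 20.8·2.7·0.5779·0.8161 = 26.486 kPa
FS = 19.881 / 26.486 = 0.751

FS = 0.75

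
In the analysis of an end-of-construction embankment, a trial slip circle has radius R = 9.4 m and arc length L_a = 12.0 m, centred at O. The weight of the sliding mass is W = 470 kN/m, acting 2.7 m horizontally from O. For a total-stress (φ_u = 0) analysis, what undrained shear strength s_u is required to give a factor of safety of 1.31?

s_u = 14.7 kPa

FS = s_u·L_a·R / (W·d), so s_u = FS·W·d / (L_a·R).
s_u = 1.31·470·2.7 / (12.00·9.4) = 1662.4 / 112.80 = 14.74 kPa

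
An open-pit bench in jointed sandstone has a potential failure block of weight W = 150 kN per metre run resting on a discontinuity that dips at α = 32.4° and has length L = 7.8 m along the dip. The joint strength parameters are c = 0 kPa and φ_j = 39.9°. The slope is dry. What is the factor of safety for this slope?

Resolving the block weight along and normal to the plane and applying the Mohr–Coulomb strength on the joint:
N' = W cosα = 150·cos32.4° = 126.6 kN/m
Driving force T = W sinα = 150·sin32.4° = 80.4 kN/m
Resisting force R = c·L + N'·tanφ_j = 0·7.8 + 126.6·tan39.9° = 0.0 + 105.9 = 105.9 kN/m
FS = R / T = 105.9 / 80.4 = 1.318

FS = 1.32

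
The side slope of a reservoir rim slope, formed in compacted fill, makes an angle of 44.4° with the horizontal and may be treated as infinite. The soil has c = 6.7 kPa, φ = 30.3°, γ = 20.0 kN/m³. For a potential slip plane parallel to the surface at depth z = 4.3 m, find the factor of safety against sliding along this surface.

FS = 0.75

For an infinite slope with a slip plane parallel to the surface (no pore pressure): FS = [c + γz cos²β tanφ] / [γz sinβ cosβ].
γz = 20.0·4.3 = 86.00 kN/m²
Numerator = 6.7 + 86.00·cos²44.4°·tan30.3° = 6.7 + 86.00·0.5105·0.5844 = 32.353 kPa
Denominator = 86.00·sin44.4°·cos44.4° = 86.00·0.6997·0.7145 = 42.991 kPa
FS = 32.353 / 42.991 = 0.753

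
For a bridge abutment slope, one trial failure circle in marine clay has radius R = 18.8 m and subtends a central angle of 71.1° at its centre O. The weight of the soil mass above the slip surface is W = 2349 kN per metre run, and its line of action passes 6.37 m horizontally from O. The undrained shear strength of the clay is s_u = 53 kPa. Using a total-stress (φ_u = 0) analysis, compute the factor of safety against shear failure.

Taking moments about the centre O, the resisting moment is provided by the undrained shear strength acting along the arc:
Arc length L_a = R·θ = 18.8·(71.1°·π/180) = 18.8·1.2409 = 23.33 m
M_R = s_u·L_a·R = 53·23.33·18.8 = 23245.5 kN·m/m
M_D = W·d = 2349·6.37 = 14963.1 kN·m/m
FS = M_R / M_D = 23245.5 / 14963.1 = 1.554

FS = 1.55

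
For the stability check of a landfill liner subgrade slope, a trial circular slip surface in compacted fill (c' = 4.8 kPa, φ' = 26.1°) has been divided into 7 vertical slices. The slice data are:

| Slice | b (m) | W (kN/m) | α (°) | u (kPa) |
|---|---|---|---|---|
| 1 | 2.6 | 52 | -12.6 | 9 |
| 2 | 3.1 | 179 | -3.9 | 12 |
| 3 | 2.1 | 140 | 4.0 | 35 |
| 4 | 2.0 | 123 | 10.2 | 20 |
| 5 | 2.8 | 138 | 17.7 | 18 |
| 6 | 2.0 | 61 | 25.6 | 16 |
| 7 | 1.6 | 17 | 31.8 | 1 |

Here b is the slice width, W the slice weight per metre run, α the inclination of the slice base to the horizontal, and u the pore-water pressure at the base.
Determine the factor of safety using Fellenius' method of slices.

Ordinary method of slices: FS = Σ[c'·Δl_i + (W_i cosα_i − u_i·Δl_i)·tanφ'] / Σ W_i sinα_i, with Δl_i = b_i / cosα_i.
Slice 1: Δl = 2.6/cos(-12.6°) = 2.664 m; N'_1 = 52·cos(-12.6°) − 9·2.664 = 26.8; c'Δl = 12.79; W sinα = -11.3
Slice 2: Δl = 3.1/cos(-3.9°) = 3.107 m; N'_2 = 179·cos(-3.9°) − 12·3.107 = 141.3; c'Δl = 14.91; W sinα = -12.2
Slice 3: Δl = 2.1/cos4.0° = 2.105 m; N'_3 = 140·cos4.0° − 35·2.105 = 66.0; c'Δl = 10.10; W sinα = 9.8
Slice 4: Δl = 2.0/cos10.2° = 2.032 m; N'_4 = 123·cos10.2° − 20·2.032 = 80.4; c'Δl = 9.75; W sinα = 21.8
Slice 5: Δl = 2.8/cos17.7° = 2.939 m; N'_5 = 138·cos17.7° − 18·2.939 = 78.6; c'Δl = 14.11; W sinα = 42.0
Slice 6: Δl = 2.0/cos25.6° = 2.218 m; N'_6 = 61·cos25.6° − 16·2.218 = 19.5; c'Δl = 10.64; W sinα = 26.4
Slice 7: Δl = 1.6/cos31.8° = 1.883 m; N'_7 = 17·cos31.8° − 1·1.883 = 12.6; c'Δl = 9.04; W sinα = 9.0
Σc'Δl = 81.4 kN/m; ΣN' = 425.1 kN/m; ΣW sinα = 85.3 kN/m
Resisting = 81.4 + 425.1·tan26.1° = 81.4 + 208.3 = 289.6 kN/m
FS = 289.6 / 85.3 = 3.395

FS = 3.40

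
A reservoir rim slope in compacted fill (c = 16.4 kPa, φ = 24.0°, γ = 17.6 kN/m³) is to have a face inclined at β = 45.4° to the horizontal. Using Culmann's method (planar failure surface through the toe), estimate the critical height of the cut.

H_c = 35.17 m

Culmann's analysis gives the critical failure plane at α_cr = (β + φ)/2 = (45.4 + 24.0)/2 = 34.7°, and the critical height
H_c = (4c/γ) · sinβ cosφ / [1 − cos(β − φ)]
    = (4·16.4/17.6) · sin45.4°·cos24.0° / [1 − cos(21.4°)]
    = 3.727 · 0.7120·0.9135 / [1 − 0.9311]
    = 3.727 · 0.6505 / 0.0689
    = 35.17 m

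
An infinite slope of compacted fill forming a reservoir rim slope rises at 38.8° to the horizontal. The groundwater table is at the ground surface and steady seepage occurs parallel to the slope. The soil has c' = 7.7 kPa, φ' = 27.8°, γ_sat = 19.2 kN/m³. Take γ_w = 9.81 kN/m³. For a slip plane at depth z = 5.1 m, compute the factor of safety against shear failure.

With seepage parallel to the slope and the water table at the surface, the effective normal stress on the slip plane uses the buoyant unit weight γ' = γ_sat − γ_w while the driving shear stress uses γ_sat:
FS = [c' + γ' z cos²β tanφ'] / [γ_sat z sinβ cosβ]
γ' = 19.2 − 9.81 = 9.39 kN/m³
Numerator = 7.7 + 9.39·5.1·cos²38.8°·tan27.8° = 7.7 + 9.39·5.1·0.6074·0.5272 = 23.035 kPa
Denominator = 19.2·5.1·sin38.8°·cos38.8° = 19.2·5.1·0.6266·0.7793 = 47.818 kPa
FS = 23.035 / 47.818 = 0.482

FS = 0.48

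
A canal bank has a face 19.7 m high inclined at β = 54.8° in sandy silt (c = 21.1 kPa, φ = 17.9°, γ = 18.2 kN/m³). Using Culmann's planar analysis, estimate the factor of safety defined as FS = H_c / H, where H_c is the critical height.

H_c = (4c/γ) · sinβ cosφ / [1 − cos(β − φ)]
    = (4·21.1/18.2) · sin54.8°·cos17.9° / [1 − cos36.9°]
    = 4.637 · 0.7776 / 0.2003 = 18.00 m
FS = H_c / H = 18.00 / 19.7 = 0.914

FS = 0.91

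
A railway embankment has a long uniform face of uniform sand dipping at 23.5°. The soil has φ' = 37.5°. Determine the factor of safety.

FS = 1.76

For a dry cohesionless infinite slope the factor of safety is FS = tanφ' / tanβ.
FS = tan37.5° / tan23.5° = 0.7673 / 0.4348 = 1.765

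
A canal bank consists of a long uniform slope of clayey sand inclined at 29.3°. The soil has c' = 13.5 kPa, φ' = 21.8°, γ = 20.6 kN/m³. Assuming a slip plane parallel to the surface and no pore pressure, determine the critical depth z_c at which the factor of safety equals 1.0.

z_c = 5.35 m

Setting FS = 1.00 in FS = [c' + γz cos²β tanφ'] / [γz sinβ cosβ] and solving for z:
z = c' / [γ cosβ (FS·sinβ − cosβ·tanφ')]
  = 13.5 / [20.6·cos29.3°·(1.00·sin29.3° − cos29.3°·tan21.8°)]
  = 13.5 / [20.6·0.8721·(1.00·0.4894 − 0.8721·0.4000)]
  = 13.5 / 2.5255 = 5.346 m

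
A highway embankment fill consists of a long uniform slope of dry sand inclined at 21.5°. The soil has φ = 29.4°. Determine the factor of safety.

For a dry cohesionless infinite slope the factor of safety is FS = tanφ / tanβ.
FS = tan29.4° / tan21.5° = 0.5635 / 0.3939 = 1.430

FS = 1.43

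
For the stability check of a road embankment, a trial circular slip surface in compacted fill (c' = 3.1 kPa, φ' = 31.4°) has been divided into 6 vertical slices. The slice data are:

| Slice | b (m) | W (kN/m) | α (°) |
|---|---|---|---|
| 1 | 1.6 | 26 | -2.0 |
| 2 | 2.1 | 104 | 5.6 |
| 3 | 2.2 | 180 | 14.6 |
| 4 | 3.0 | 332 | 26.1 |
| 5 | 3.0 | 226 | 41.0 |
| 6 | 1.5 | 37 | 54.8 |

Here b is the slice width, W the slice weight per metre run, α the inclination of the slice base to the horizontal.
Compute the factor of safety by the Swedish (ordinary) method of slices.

Ordinary method of slices: FS = Σ[c'·Δl_i + (W_i cosα_i)·tanφ'] / Σ W_i sinα_i, with Δl_i = b_i / cosα_i.
Slice 1: Δl = 1.6/cos(-2.0°) = 1.601 m; N'_1 = 26·cos(-2.0°) = 26.0; c'Δl = 4.96; W sinα = -0.9
Slice 2: Δl = 2.1/cos5.6° = 2.110 m; N'_2 = 104·cos5.6° = 103.5; c'Δl = 6.54; W sinα = 10.1
Slice 3: Δl = 2.2/cos14.6° = 2.273 m; N'_3 = 180·cos14.6° = 174.2; c'Δl = 7.05; W sinα = 45.4
Slice 4: Δl = 3.0/cos26.1° = 3.341 m; N'_4 = 332·cos26.1° = 298.1; c'Δl = 10.36; W sinα = 146.1
Slice 5: Δl = 3.0/cos41.0° = 3.975 m; N'_5 = 226·cos41.0° = 170.6; c'Δl = 12.32; W sinα = 148.3
Slice 6: Δl = 1.5/cos54.8° = 2.602 m; N'_6 = 37·cos54.8° = 21.3; c'Δl = 8.07; W sinα = 30.2
Σc'Δl = 49.3 kN/m; ΣN' = 793.7 kN/m; ΣW sinα = 379.2 kN/m
Resisting = 49.3 + 793.7·tan31.4° = 49.3 + 484.5 = 533.8 kN/m
FS = 533.8 / 379.2 = 1.408

FS = 1.41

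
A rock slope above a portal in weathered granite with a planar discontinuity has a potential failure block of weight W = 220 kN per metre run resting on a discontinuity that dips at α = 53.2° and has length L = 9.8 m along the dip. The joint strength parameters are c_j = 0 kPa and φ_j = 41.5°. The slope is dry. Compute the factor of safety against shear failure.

FS = 0.66

Resolving the block weight along and normal to the plane and applying the Mohr–Coulomb strength on the joint:
N' = W cosα = 220·cos53.2° = 131.8 kN/m
Driving force T = W sinα = 220·sin53.2° = 176.2 kN/m
Resisting force R = c_j·L + N'·tanφ_j = 0·9.8 + 131.8·tan41.5° = 0.0 + 116.6 = 116.6 kN/m
FS = R / T = 116.6 / 176.2 = 0.662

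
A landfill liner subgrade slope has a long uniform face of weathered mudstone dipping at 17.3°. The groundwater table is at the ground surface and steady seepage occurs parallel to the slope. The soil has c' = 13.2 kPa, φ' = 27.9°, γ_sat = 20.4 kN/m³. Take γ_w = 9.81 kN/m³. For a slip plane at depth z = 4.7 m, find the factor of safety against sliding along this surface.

With seepage parallel to the slope and the water table at the surface, the effective normal stress on the slip plane uses the buoyant unit weight γ' = γ_sat − γ_w while the driving shear stress uses γ_sat:
FS = [c' + γ' z cos²β tanφ'] / [γ_sat z sinβ cosβ]
γ' = 20.4 − 9.81 = 10.59 kN/m³
Numerator = 13.2 + 10.59·4.7·cos²17.3°·tan27.9° = 13.2 + 10.59·4.7·0.9116·0.5295 = 37.223 kPa
Denominator = 20.4·4.7·sin17.3°·cos17.3° = 20.4·4.7·0.2974·0.9548 = 27.222 kPa
FS = 37.223 / 27.222 = 1.367

FS = 1.37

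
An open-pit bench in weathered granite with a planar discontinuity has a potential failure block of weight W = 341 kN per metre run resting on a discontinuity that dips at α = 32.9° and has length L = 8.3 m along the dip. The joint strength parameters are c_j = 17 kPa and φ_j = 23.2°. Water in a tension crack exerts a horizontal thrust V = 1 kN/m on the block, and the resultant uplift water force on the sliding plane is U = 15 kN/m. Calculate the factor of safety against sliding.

Resolving the block weight along and normal to the plane and applying the Mohr–Coulomb strength on the joint:
N' = W cosα − U − V sinα = 341·cos32.9° − 15 − 1·sin32.9° = 270.8 kN/m
Driving force T = W sinα + V cosα = 341·sin32.9° + 1·cos32.9° = 186.1 kN/m
Resisting force R = c_j·L + N'·tanφ_j = 17·8.3 + 270.8·tan23.2° = 141.1 + 116.1 = 257.2 kN/m
FS = R / T = 257.2 / 186.1 = 1.382

FS = 1.38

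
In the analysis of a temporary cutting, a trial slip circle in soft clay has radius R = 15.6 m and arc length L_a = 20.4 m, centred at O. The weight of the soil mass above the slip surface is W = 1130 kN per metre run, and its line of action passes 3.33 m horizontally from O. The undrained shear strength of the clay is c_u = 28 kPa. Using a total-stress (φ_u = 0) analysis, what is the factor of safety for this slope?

FS = 2.37

Taking moments about the centre O, the resisting moment is provided by the undrained shear strength acting along the arc:
M_R = c_u·L_a·R = 28·20.40·15.6 = 8910.7 kN·m/m
M_D = W·d = 1130·3.33 = 3762.9 kN·m/m
FS = M_R / M_D = 8910.7 / 3762.9 = 2.368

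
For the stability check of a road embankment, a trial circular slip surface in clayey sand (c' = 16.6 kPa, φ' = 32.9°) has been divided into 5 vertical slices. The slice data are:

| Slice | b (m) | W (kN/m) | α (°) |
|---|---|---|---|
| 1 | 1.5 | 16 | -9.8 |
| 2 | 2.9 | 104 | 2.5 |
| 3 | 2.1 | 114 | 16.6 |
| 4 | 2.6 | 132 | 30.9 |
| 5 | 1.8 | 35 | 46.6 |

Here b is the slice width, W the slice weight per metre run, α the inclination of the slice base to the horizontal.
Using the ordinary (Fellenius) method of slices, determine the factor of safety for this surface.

FS = 3.45

Ordinary method of slices: FS = Σ[c'·Δl_i + (W_i cosα_i)·tanφ'] / Σ W_i sinα_i, with Δl_i = b_i / cosα_i.
Slice 1: Δl = 1.5/cos(-9.8°) = 1.522 m; N'_1 = 16·cos(-9.8°) = 15.8; c'Δl = 25.27; W sinα = -2.7
Slice 2: Δl = 2.9/cos2.5° = 2.903 m; N'_2 = 104·cos2.5° = 103.9; c'Δl = 48.19; W sinα = 4.5
Slice 3: Δl = 2.1/cos16.6° = 2.191 m; N'_3 = 114·cos16.6° = 109.2; c'Δl = 36.38; W sinα = 32.6
Slice 4: Δl = 2.6/cos30.9° = 3.030 m; N'_4 = 132·cos30.9° = 113.3; c'Δl = 50.30; W sinα = 67.8
Slice 5: Δl = 1.8/cos46.6° = 2.620 m; N'_5 = 35·cos46.6° = 24.0; c'Δl = 43.49; W sinα = 25.4
Σc'Δl = 203.6 kN/m; ΣN' = 366.2 kN/m; ΣW sinα = 127.6 kN/m
Resisting = 203.6 + 366.2·tan32.9° = 203.6 + 236.9 = 440.5 kN/m
FS = 440.5 / 127.6 = 3.453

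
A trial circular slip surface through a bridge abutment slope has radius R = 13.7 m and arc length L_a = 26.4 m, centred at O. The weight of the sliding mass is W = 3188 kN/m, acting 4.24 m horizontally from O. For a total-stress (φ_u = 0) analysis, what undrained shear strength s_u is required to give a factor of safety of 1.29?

FS = s_u·L_a·R / (W·d), so s_u = FS·W·d / (L_a·R).
s_u = 1.29·3188·4.24 / (26.40·13.7) = 17437.1 / 361.68 = 48.21 kPa

s_u = 48.2 kPa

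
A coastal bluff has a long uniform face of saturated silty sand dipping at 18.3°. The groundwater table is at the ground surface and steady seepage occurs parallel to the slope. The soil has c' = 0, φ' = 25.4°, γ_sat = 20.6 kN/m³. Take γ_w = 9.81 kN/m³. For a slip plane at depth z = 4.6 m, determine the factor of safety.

With seepage parallel to the slope and the water table at the surface, the effective normal stress on the slip plane uses the buoyant unit weight γ' = γ_sat − γ_w while the driving shear stress uses γ_sat:
FS = [c' + γ' z cos²β tanφ'] / [γ_sat z sinβ cosβ]
(For c' = 0 this reduces to FS = (γ'/γ_sat)·tanφ'/tanβ.)
γ' = 20.6 − 9.81 = 10.79 kN/m³
Numerator = 0.0 + 10.79·4.6·cos²18.3°·tan25.4° = 0.0 + 10.79·4.6·0.9014·0.4748 = 21.244 kPa
Denominator = 20.6·4.6·sin18.3°·cos18.3° = 20.6·4.6·0.3140·0.9494 = 28.249 kPa
FS = 21.244 / 28.249 = 0.752

FS = 0.75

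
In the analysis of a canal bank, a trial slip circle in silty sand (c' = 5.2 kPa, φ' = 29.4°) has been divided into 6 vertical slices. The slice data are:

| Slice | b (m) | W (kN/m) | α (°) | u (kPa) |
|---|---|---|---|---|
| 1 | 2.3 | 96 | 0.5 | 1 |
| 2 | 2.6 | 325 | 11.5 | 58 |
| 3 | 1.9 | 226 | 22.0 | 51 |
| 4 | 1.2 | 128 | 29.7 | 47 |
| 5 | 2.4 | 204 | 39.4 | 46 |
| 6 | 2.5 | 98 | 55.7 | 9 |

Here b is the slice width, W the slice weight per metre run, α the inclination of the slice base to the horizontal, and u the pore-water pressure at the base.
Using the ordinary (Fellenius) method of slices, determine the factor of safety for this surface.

FS = 0.78

Ordinary method of slices: FS = Σ[c'·Δl_i + (W_i cosα_i − u_i·Δl_i)·tanφ'] / Σ W_i sinα_i, with Δl_i = b_i / cosα_i.
Slice 1: Δl = 2.3/cos0.5° = 2.300 m; N'_1 = 96·cos0.5° − 1·2.300 = 93.7; c'Δl = 11.96; W sinα = 0.8
Slice 2: Δl = 2.6/cos11.5° = 2.653 m; N'_2 = 325·cos11.5° − 58·2.653 = 164.6; c'Δl = 13.80; W sinα = 64.8
Slice 3: Δl = 1.9/cos22.0° = 2.049 m; N'_3 = 226·cos22.0° − 51·2.049 = 105.0; c'Δl = 10.66; W sinα = 84.7
Slice 4: Δl = 1.2/cos29.7° = 1.381 m; N'_4 = 128·cos29.7° − 47·1.381 = 46.3; c'Δl = 7.18; W sinα = 63.4
Slice 5: Δl = 2.4/cos39.4° = 3.106 m; N'_5 = 204·cos39.4° − 46·3.106 = 14.8; c'Δl = 16.15; W sinα = 129.5
Slice 6: Δl = 2.5/cos55.7° = 4.436 m; N'_6 = 98·cos55.7° − 9·4.436 = 15.3; c'Δl = 23.07; W sinα = 81.0
Σc'Δl = 82.8 kN/m; ΣN' = 439.6 kN/m; ΣW sinα = 424.2 kN/m
Resisting = 82.8 + 439.6·tan29.4° = 82.8 + 247.7 = 330.5 kN/m
FS = 330.5 / 424.2 = 0.779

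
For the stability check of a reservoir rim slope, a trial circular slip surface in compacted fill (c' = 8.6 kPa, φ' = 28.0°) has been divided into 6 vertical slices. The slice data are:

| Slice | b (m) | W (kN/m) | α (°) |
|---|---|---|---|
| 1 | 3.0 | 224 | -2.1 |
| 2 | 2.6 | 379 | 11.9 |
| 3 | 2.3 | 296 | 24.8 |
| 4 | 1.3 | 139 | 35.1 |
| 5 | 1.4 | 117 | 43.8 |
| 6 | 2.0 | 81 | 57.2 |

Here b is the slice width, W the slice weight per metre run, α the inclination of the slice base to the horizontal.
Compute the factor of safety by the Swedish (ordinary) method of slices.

FS = 1.70

Ordinary method of slices: FS = Σ[c'·Δl_i + (W_i cosα_i)·tanφ'] / Σ W_i sinα_i, with Δl_i = b_i / cosα_i.
Slice 1: Δl = 3.0/cos(-2.1°) = 3.002 m; N'_1 = 224·cos(-2.1°) = 223.8; c'Δl = 25.82; W sinα = -8.2
Slice 2: Δl = 2.6/cos11.9° = 2.657 m; N'_2 = 379·cos11.9° = 370.9; c'Δl = 22.85; W sinα = 78.2
Slice 3: Δl = 2.3/cos24.8° = 2.534 m; N'_3 = 296·cos24.8° = 268.7; c'Δl = 21.79; W sinα = 124.2
Slice 4: Δl = 1.3/cos35.1° = 1.589 m; N'_4 = 139·cos35.1° = 113.7; c'Δl = 13.66; W sinα = 79.9
Slice 5: Δl = 1.4/cos43.8° = 1.940 m; N'_5 = 117·cos43.8° = 84.4; c'Δl = 16.68; W sinα = 81.0
Slice 6: Δl = 2.0/cos57.2° = 3.692 m; N'_6 = 81·cos57.2° = 43.9; c'Δl = 31.75; W sinα = 68.1
Σc'Δl = 132.6 kN/m; ΣN' = 1105.5 kN/m; ΣW sinα = 423.1 kN/m
Resisting = 132.6 + 1105.5·tan28.0° = 132.6 + 587.8 = 720.3 kN/m
FS = 720.3 / 423.1 = 1.703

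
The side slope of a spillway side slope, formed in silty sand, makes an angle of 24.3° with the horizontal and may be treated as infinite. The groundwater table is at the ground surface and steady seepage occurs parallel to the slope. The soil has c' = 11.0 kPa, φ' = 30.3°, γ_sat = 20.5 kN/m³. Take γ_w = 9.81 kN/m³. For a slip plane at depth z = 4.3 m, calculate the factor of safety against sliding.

FS = 1.01

With seepage parallel to the slope and the water table at the surface, the effective normal stress on the slip plane uses the buoyant unit weight γ' = γ_sat − γ_w while the driving shear stress uses γ_sat:
FS = [c' + γ' z cos²β tanφ'] / [γ_sat z sinβ cosβ]
γ' = 20.5 − 9.81 = 10.69 kN/m³
Numerator = 11.0 + 10.69·4.3·cos²24.3°·tan30.3° = 11.0 + 10.69·4.3·0.8307·0.5844 = 33.312 kPa
Denominator = 20.5·4.3·sin24.3°·cos24.3° = 20.5·4.3·0.4115·0.9114 = 33.061 kPa
FS = 33.312 / 33.061 = 1.008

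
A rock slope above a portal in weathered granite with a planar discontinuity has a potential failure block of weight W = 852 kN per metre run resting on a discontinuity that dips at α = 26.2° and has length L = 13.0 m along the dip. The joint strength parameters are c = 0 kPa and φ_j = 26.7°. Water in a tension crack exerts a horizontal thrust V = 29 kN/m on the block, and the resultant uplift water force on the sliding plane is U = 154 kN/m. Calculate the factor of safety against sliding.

Resolving the block weight along and normal to the plane and applying the Mohr–Coulomb strength on the joint:
N' = W cosα − U − V sinα = 852·cos26.2° − 154 − 29·sin26.2° = 597.7 kN/m
Driving force T = W sinα + V cosα = 852·sin26.2° + 29·cos26.2° = 402.2 kN/m
Resisting force R = c·L + N'·tanφ_j = 0·13.0 + 597.7·tan26.7° = 0.0 + 300.6 = 300.6 kN/m
FS = R / T = 300.6 / 402.2 = 0.747

FS = 0.75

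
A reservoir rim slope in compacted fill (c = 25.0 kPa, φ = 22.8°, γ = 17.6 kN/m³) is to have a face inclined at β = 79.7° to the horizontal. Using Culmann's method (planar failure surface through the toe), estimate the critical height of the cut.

H_c = 11.35 m

Culmann's analysis gives the critical failure plane at α_cr = (β + φ)/2 = (79.7 + 22.8)/2 = 51.2°, and the critical height
H_c = (4c/γ) · sinβ cosφ / [1 − cos(β − φ)]
    = (4·25.0/17.6) · sin79.7°·cos22.8° / [1 − cos(56.9°)]
    = 5.682 · 0.9839·0.9219 / [1 − 0.5461]
    = 5.682 · 0.9070 / 0.4539
    = 11.35 m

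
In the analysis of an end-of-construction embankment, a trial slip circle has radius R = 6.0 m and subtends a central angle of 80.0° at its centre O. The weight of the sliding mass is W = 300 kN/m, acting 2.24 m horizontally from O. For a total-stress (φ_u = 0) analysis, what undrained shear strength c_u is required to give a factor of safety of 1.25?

c_u = 16.7 kPa

FS = c_u·L_a·R / (W·d), so c_u = FS·W·d / (L_a·R).
Arc length L_a = R·θ = 6.0·(80.0°·π/180) = 6.0·1.3963 = 8.38 m
c_u = 1.25·300·2.24 / (8.38·6.0) = 840.0 / 50.27 = 16.71 kPa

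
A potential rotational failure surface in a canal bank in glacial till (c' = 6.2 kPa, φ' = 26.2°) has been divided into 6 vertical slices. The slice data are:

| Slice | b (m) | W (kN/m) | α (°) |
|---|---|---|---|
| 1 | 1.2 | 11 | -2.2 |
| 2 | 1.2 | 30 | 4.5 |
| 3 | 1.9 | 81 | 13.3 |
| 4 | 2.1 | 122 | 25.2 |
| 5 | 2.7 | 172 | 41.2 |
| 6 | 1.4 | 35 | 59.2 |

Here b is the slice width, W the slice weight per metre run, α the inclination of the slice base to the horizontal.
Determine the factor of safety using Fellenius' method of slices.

FS = 1.23

Ordinary method of slices: FS = Σ[c'·Δl_i + (W_i cosα_i)·tanφ'] / Σ W_i sinα_i, with Δl_i = b_i / cosα_i.
Slice 1: Δl = 1.2/cos(-2.2°) = 1.201 m; N'_1 = 11·cos(-2.2°) = 11.0; c'Δl = 7.45; W sinα = -0.4
Slice 2: Δl = 1.2/cos4.5° = 1.204 m; N'_2 = 30·cos4.5° = 29.9; c'Δl = 7.46; W sinα = 2.4
Slice 3: Δl = 1.9/cos13.3° = 1.952 m; N'_3 = 81·cos13.3° = 78.8; c'Δl = 12.10; W sinα = 18.6
Slice 4: Δl = 2.1/cos25.2° = 2.321 m; N'_4 = 122·cos25.2° = 110.4; c'Δl = 14.39; W sinα = 51.9
Slice 5: Δl = 2.7/cos41.2° = 3.588 m; N'_5 = 172·cos41.2° = 129.4; c'Δl = 22.25; W sinα = 113.3
Slice 6: Δl = 1.4/cos59.2° = 2.734 m; N'_6 = 35·cos59.2° = 17.9; c'Δl = 16.95; W sinα = 30.1
Σc'Δl = 80.6 kN/m; ΣN' = 377.5 kN/m; ΣW sinα = 215.9 kN/m
Resisting = 80.6 + 377.5·tan26.2° = 80.6 + 185.7 = 266.3 kN/m
FS = 266.3 / 215.9 = 1.234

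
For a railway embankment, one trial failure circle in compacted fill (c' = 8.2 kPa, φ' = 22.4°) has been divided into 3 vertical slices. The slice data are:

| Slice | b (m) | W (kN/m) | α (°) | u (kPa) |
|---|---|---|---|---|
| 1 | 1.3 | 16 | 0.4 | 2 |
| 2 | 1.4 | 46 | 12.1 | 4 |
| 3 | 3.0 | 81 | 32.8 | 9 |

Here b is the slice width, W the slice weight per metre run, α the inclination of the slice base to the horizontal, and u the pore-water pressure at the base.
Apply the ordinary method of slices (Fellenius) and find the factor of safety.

Ordinary method of slices: FS = Σ[c'·Δl_i + (W_i cosα_i − u_i·Δl_i)·tanφ'] / Σ W_i sinα_i, with Δl_i = b_i / cosα_i.
Slice 1: Δl = 1.3/cos0.4° = 1.300 m; N'_1 = 16·cos0.4° − 2·1.300 = 13.4; c'Δl = 10.66; W sinα = 0.1
Slice 2: Δl = 1.4/cos12.1° = 1.432 m; N'_2 = 46·cos12.1° − 4·1.432 = 39.3; c'Δl = 11.74; W sinα = 9.6
Slice 3: Δl = 3.0/cos32.8° = 3.569 m; N'_3 = 81·cos32.8° − 9·3.569 = 36.0; c'Δl = 29.27; W sinα = 43.9
Σc'Δl = 51.7 kN/m; ΣN' = 88.6 kN/m; ΣW sinα = 53.6 kN/m
Resisting = 51.7 + 88.6·tan22.4° = 51.7 + 36.5 = 88.2 kN/m
FS = 88.2 / 53.6 = 1.644

FS = 1.64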